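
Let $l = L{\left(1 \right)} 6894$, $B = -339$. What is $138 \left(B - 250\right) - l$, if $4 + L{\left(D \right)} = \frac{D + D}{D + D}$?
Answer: $-60600$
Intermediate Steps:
$L{\left(D \right)} = -3$ ($L{\left(D \right)} = -4 + \frac{D + D}{D + D} = -4 + \frac{2 D}{2 D} = -4 + 2 D \frac{1}{2 D} = -4 + 1 = -3$)
$l = -20682$ ($l = \left(-3\right) 6894 = -20682$)
$138 \left(B - 250\right) - l = 138 \left(-339 - 250\right) - -20682 = 138 \left(-589\right) + 20682 = -81282 + 20682 = -60600$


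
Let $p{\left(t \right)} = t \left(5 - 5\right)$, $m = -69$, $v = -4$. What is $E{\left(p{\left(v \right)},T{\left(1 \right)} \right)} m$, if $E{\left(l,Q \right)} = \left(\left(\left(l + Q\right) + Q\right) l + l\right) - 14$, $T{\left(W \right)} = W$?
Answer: $966$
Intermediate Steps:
$p{\left(t \right)} = 0$ ($p{\left(t \right)} = t 0 = 0$)
$E{\left(l,Q \right)} = -14 + l + l \left(l + 2 Q\right)$ ($E{\left(l,Q \right)} = \left(\left(\left(Q + l\right) + Q\right) l + l\right) - 14 = \left(\left(l + 2 Q\right) l + l\right) - 14 = \left(l \left(l + 2 Q\right) + l\right) - 14 = \left(l + l \left(l + 2 Q\right)\right) - 14 = -14 + l + l \left(l + 2 Q\right)$)
$E{\left(p{\left(v \right)},T{\left(1 \right)} \right)} m = \left(-14 + 0 + 0^{2} + 2 \cdot 1 \cdot 0\right) \left(-69\right) = \left(-14 + 0 + 0 + 0\right) \left(-69\right) = \left(-14\right) \left(-69\right) = 966$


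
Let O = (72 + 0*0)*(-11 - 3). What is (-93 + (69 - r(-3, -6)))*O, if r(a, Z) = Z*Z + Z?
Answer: 54432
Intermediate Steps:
O = -1008 (O = (72 + 0)*(-14) = 72*(-14) = -1008)
r(a, Z) = Z + Z² (r(a, Z) = Z² + Z = Z + Z²)
(-93 + (69 - r(-3, -6)))*O = (-93 + (69 - (-6)*(1 - 6)))*(-1008) = (-93 + (69 - (-6)*(-5)))*(-1008) = (-93 + (69 - 1*30))*(-1008) = (-93 + (69 - 30))*(-1008) = (-93 + 39)*(-1008) = -54*(-1008) = 54432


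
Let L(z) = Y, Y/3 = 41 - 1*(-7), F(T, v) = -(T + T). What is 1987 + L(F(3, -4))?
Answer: 2131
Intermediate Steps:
F(T, v) = -2*T
Y = 144 (Y = 3*(41 - 1*(-7)) = 3*(41 + 7) = 3*48 = 144)
L(z) = 144
1987 + L(F(3, -4)) = 1987 + 144 = 2131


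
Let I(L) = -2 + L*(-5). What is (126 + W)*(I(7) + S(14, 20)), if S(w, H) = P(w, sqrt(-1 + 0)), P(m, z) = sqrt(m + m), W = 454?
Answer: -21460 + 1160*sqrt(7) ≈ -18391.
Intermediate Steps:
I(L) = -2 - 5*L
P(m, z) = sqrt(2)*sqrt(m) (P(m, z) = sqrt(2*m) = sqrt(2)*sqrt(m))
S(w, H) = sqrt(2)*sqrt(w)
(126 + W)*(I(7) + S(14, 20)) = (126 + 454)*((-2 - 5*7) + sqrt(2)*sqrt(14)) = 580*((-2 - 35) + 2*sqrt(7)) = 580*(-37 + 2*sqrt(7)) = -21460 + 1160*sqrt(7)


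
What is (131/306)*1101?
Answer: 48077/102 ≈ 471.34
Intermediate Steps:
(131/306)*1101 = 48077/102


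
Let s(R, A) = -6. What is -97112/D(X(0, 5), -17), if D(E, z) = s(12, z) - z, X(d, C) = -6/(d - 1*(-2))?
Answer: -97112/11 ≈ -8828.4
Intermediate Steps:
X(d, C) = -6/(2 + d) (X(d, C) = -6/(d + 2) = -6/(2 + d))
D(E, z) = -6 - z
-97112/D(X(0, 5), -17) = -97112/(-6 - 1*(-17)) = -97112/(-6 + 17) = -97112/11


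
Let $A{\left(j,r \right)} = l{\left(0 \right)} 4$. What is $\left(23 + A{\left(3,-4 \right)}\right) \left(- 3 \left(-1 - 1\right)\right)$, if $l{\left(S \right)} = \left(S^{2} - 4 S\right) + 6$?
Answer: $282$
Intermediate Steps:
$l{\left(S \right)} = 6 + S^{2} - 4 S$
$A{\left(j,r \right)} = 24$ ($A{\left(j,r \right)} = \left(6 + 0^{2} - 0\right) 4 = \left(6 + 0 + 0\right) 4 = 6 \cdot 4 = 24$)
$\left(23 + A{\left(3,-4 \right)}\right) \left(- 3 \left(-1 - 1\right)\right) = \left(23 + 24\right) \left(- 3 \left(-1 - 1\right)\right) = 47 \left(\left(-3\right) \left(-2\right)\right) = 47 \cdot 6 = 282$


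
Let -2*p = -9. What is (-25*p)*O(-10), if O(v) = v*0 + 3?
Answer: -675/2 ≈ -337.50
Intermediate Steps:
p = 9/2 (p = -½*(-9) = 9/2 ≈ 4.5000)
O(v) = 3 (O(v) = 0 + 3 = 3)
(-25*p)*O(-10) = -25*9/2*3 = -225/2*3 = -675/2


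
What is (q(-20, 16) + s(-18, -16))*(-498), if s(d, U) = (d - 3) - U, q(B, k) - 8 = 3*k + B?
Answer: -15438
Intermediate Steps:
q(B, k) = 8 + B + 3*k (q(B, k) = 8 + (3*k + B) = 8 + (B + 3*k) = 8 + B + 3*k)
s(d, U) = -3 + d - U (s(d, U) = (-3 + d) - U = -3 + d - U)
(q(-20, 16) + s(-18, -16))*(-498) = ((8 - 20 + 3*16) + (-3 - 18 - 1*(-16)))*(-498) = ((8 - 20 + 48) + (-3 - 18 + 16))*(-498) = (36 - 5)*(-498) = 31*(-498) = -15438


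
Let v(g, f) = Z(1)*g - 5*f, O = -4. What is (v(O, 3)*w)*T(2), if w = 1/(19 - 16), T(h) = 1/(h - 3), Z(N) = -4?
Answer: -⅓ ≈ -0.33333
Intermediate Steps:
T(h) = 1/(-3 + h)
v(g, f) = -5*f - 4*g (v(g, f) = -4*g - 5*f = -5*f - 4*g)
w = ⅓ (w = 1/3 = ⅓ ≈ 0.33333)
(v(O, 3)*w)*T(2) = ((-5*3 - 4*(-4))*(⅓))/(-3 + 2) = ((-15 + 16)*(⅓))/(-1) = (1*(⅓))*(-1) = (⅓)*(-1) = -⅓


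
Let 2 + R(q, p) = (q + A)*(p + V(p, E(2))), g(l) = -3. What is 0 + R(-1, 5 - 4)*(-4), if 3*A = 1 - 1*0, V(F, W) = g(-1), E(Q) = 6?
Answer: 8/3 ≈ 2.6667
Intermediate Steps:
V(F, W) = -3
A = ⅓ (A = (1 - 1*0)/3 = (1 + 0)/3 = (⅓)*1 = ⅓ ≈ 0.33333)
R(q, p) = -2 + (-3 + p)*(⅓ + q) (R(q, p) = -2 + (q + ⅓)*(p - 3) = -2 + (⅓ + q)*(-3 + p) = -2 + (-3 + p)*(⅓ + q))
0 + R(-1, 5 - 4)*(-4) = 0 + (-3 - 3*(-1) + (5 - 4)/3 + (5 - 4)*(-1))*(-4) = 0 + (-3 + 3 + (⅓)*1 + 1*(-1))*(-4) = 0 + (-3 + 3 + ⅓ - 1)*(-4) = 0 - ⅔*(-4) = 0 + 8/3 = 8/3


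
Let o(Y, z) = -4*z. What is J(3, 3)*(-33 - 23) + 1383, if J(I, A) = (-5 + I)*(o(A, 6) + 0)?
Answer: -1305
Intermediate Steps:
J(I, A) = 120 - 24*I (J(I, A) = (-5 + I)*(-4*6 + 0) = (-5 + I)*(-24 + 0) = (-5 + I)*(-24) = 120 - 24*I)
J(3, 3)*(-33 - 23) + 1383 = (120 - 24*3)*(-33 - 23) + 1383 = (120 - 72)*(-56) + 1383 = 48*(-56) + 1383 = -2688 + 1383 = -1305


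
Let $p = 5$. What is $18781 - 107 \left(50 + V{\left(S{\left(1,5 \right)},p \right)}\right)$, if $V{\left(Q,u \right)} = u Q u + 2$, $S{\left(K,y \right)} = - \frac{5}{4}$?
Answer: $\frac{66243}{4} \approx 16561.0$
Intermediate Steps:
$S{\left(K,y \right)} = - \frac{5}{4}$ ($S{\left(K,y \right)} = \left(-5\right) \frac{1}{4} = - \frac{5}{4}$)
$V{\left(Q,u \right)} = 2 + Q u^{2}$ ($V{\left(Q,u \right)} = Q u u + 2 = Q u^{2} + 2 = 2 + Q u^{2}$)
$18781 - 107 \left(50 + V{\left(S{\left(1,5 \right)},p \right)}\right) = 18781 - 107 \left(50 + \left(2 - \frac{5 \cdot 5^{2}}{4}\right)\right) = 18781 - 107 \left(50 + \left(2 - \frac{125}{4}\right)\right) = 18781 - 107 \left(50 - \frac{117}{4}\right) = 18781 - 107 \cdot \frac{83}{4} = 18781 - \frac{8881}{4} = \frac{66243}{4}$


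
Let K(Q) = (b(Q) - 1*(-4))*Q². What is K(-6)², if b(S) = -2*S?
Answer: 331776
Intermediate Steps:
K(Q) = Q²*(4 - 2*Q) (K(Q) = (-2*Q - 1*(-4))*Q² = (-2*Q + 4)*Q² = (4 - 2*Q)*Q² = Q²*(4 - 2*Q))
K(-6)² = (2*(-6)²*(2 - 1*(-6)))² = (2*36*(2 + 6))² = (2*36*8)² = 576² = 331776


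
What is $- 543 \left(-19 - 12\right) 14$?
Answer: $235662$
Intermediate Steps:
$- 543 \left(-19 - 12\right) 14 = - 543 \left(\left(-31\right) 14\right) = \left(-543\right) \left(-434\right) = 235662$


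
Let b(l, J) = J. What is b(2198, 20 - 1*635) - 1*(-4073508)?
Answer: 4072893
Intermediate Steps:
b(2198, 20 - 1*635) - 1*(-4073508) = (20 - 1*635) - 1*(-4073508) = (20 - 635) + 4073508 = -615 + 4073508 = 4072893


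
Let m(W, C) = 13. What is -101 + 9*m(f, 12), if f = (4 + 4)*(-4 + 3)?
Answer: 16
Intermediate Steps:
f = -8 (f = 8*(-1) = -8)
-101 + 9*m(f, 12) = -101 + 9*13 = -101 + 117 = 16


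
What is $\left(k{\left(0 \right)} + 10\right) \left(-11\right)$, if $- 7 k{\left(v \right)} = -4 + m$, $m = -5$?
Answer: $- \frac{869}{7} \approx -124.14$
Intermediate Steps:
$k{\left(v \right)} = \frac{9}{7}$ ($k{\left(v \right)} = - \frac{-4 - 5}{7} = \left(- \frac{1}{7}\right) \left(-9\right) = \frac{9}{7}$)
$\left(k{\left(0 \right)} + 10\right) \left(-11\right) = \left(\frac{9}{7} + 10\right) \left(-11\right) = \frac{79}{7} \left(-11\right) = - \frac{869}{7}$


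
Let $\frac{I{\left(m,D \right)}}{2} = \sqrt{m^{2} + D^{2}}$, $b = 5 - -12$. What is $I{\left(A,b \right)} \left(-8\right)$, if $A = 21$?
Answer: $- 16 \sqrt{730} \approx -432.3$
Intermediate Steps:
$b = 17$ ($b = 5 + 12 = 17$)
$I{\left(m,D \right)} = 2 \sqrt{D^{2} + m^{2}}$ ($I{\left(m,D \right)} = 2 \sqrt{m^{2} + D^{2}} = 2 \sqrt{D^{2} + m^{2}}$)
$I{\left(A,b \right)} \left(-8\right) = 2 \sqrt{17^{2} + 21^{2}} \left(-8\right) = 2 \sqrt{289 + 441} \left(-8\right) = 2 \sqrt{730} \left(-8\right) = - 16 \sqrt{730}$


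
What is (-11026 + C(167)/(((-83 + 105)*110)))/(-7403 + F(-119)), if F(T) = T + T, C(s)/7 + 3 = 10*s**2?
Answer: 24730711/18491220 ≈ 1.3374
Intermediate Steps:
C(s) = -21 + 70*s**2 (C(s) = -21 + 7*(10*s**2) = -21 + 70*s**2)
F(T) = 2*T
(-11026 + C(167)/(((-83 + 105)*110)))/(-7403 + F(-119)) = (-11026 + (-21 + 70*167**2)/(((-83 + 105)*110)))/(-7403 + 2*(-119)) = (-11026 + (-21 + 70*27889)/((22*110)))/(-7403 - 238) = (-11026 + (-21 + 1952230)/2420)/(-7641) = (-11026 + 1952209*(1/2420))*(-1/7641) = (-11026 + 1952209/2420)*(-1/7641) = -24730711/2420*(-1/7641) = 24730711/18491220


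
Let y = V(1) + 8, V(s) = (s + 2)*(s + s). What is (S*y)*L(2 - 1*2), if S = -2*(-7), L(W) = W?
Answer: 0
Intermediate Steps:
V(s) = 2*s*(2 + s) (V(s) = (2 + s)*(2*s) = 2*s*(2 + s))
S = 14
y = 14 (y = 2*1*(2 + 1) + 8 = 2*1*3 + 8 = 6 + 8 = 14)
(S*y)*L(2 - 1*2) = (14*14)*(2 - 1*2) = 196*(2 - 2) = 196*0 = 0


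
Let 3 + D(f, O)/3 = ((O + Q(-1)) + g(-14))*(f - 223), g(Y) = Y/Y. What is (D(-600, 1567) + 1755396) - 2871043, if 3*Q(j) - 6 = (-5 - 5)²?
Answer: -5074286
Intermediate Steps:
g(Y) = 1
Q(j) = 106/3 (Q(j) = 2 + (-5 - 5)²/3 = 2 + (⅓)*(-10)² = 2 + (⅓)*100 = 2 + 100/3 = 106/3)
D(f, O) = -9 + 3*(-223 + f)*(109/3 + O) (D(f, O) = -9 + 3*(((O + 106/3) + 1)*(f - 223)) = -9 + 3*(((106/3 + O) + 1)*(-223 + f)) = -9 + 3*((109/3 + O)*(-223 + f)) = -9 + 3*((-223 + f)*(109/3 + O)) = -9 + 3*(-223 + f)*(109/3 + O))
(D(-600, 1567) + 1755396) - 2871043 = ((-24316 - 669*1567 + 109*(-600) + 3*1567*(-600)) + 1755396) - 2871043 = ((-24316 - 1048323 - 65400 - 2820600) + 1755396) - 2871043 = (-3958639 + 1755396) - 2871043 = -2203243 - 2871043 = -5074286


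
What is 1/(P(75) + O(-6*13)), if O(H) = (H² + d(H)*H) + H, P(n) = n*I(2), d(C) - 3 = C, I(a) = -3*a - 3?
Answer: 1/11181 ≈ 8.9437e-5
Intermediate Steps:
I(a) = -3 - 3*a
d(C) = 3 + C
P(n) = -9*n (P(n) = n*(-3 - 3*2) = n*(-3 - 6) = n*(-9) = -9*n)
O(H) = H + H² + H*(3 + H) (O(H) = (H² + (3 + H)*H) + H = (H² + H*(3 + H)) + H = H + H² + H*(3 + H))
1/(P(75) + O(-6*13)) = 1/(-9*75 + 2*(-6*13)*(2 - 6*13)) = 1/(-675 + 2*(-78)*(2 - 78)) = 1/(-675 + 2*(-78)*(-76)) = 1/(-675 + 11856) = 1/11181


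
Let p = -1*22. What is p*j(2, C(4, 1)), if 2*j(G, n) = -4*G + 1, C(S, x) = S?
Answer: 77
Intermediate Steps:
j(G, n) = ½ - 2*G (j(G, n) = (-4*G + 1)/2 = (1 - 4*G)/2 = ½ - 2*G)
p = -22
p*j(2, C(4, 1)) = -22*(½ - 2*2) = -22*(½ - 4) = -22*(-7/2) = 77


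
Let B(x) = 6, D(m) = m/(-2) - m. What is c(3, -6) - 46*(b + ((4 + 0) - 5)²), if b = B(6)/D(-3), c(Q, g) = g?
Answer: -340/3 ≈ -113.33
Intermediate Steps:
D(m) = -3*m/2 (D(m) = m*(-½) - m = -m/2 - m = -3*m/2)
b = 4/3 (b = 6/((-3/2*(-3))) = 6/(9/2) = 6*(2/9) = 4/3 ≈ 1.3333)
c(3, -6) - 46*(b + ((4 + 0) - 5)²) = -6 - 46*(4/3 + ((4 + 0) - 5)²) = -6 - 46*(4/3 + (4 - 5)²) = -6 - 46*(4/3 + (-1)²) = -6 - 46*(4/3 + 1) = -6 - 46*7/3 = -6 - 322/3 = -340/3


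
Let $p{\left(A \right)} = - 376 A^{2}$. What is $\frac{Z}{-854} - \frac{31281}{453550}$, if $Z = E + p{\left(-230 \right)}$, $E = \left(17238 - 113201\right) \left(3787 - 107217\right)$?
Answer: $- \frac{2246333992381737}{193665850} \approx -1.1599 \cdot 10^{7}$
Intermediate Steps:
$E = 9925453090$ ($E = \left(-95963\right) \left(-103430\right) = 9925453090$)
$Z = 9905562690$ ($Z = 9925453090 - 376 \left(-230\right)^{2} = 9925453090 - 19890400 = 9905562690$)
$\frac{Z}{-854} - \frac{31281}{453550} = \frac{9905562690}{-854} - \frac{31281}{453550} = 9905562690 \left(- \frac{1}{854}\right) - \frac{31281}{453550} = - \frac{4952781345}{427} - \frac{31281}{453550} = - \frac{2246333992381737}{193665850}$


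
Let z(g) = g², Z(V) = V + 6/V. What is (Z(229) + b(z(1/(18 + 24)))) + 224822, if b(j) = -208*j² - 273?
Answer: 10010747663831/44536149 ≈ 2.2478e+5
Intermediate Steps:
b(j) = -273 - 208*j²
(Z(229) + b(z(1/(18 + 24)))) + 224822 = ((229 + 6/229) + (-273 - 208/(18 + 24)⁴)) + 224822 = ((229 + 6*(1/229)) + (-273 - 208*((1/42)²)²)) + 224822 = ((229 + 6/229) + (-273 - 208*((1/42)²)²)) + 224822 = (52447/229 + (-273 - 208*(1/1764)²)) + 224822 = (52447/229 + (-273 - 208*1/3111696)) + 224822 = (52447/229 + (-273 - 13/194481)) + 224822 = (52447/229 - 53093326/194481) + 224822 = -1958426647/44536149 + 224822 = 10010747663831/44536149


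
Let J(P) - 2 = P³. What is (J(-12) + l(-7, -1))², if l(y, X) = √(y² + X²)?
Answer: 2979126 - 17260*√2 ≈ 2.9547e+6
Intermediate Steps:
l(y, X) = √(X² + y²)
J(P) = 2 + P³
(J(-12) + l(-7, -1))² = ((2 + (-12)³) + √((-1)² + (-7)²))² = ((2 - 1728) + √(1 + 49))² = (-1726 + √50)² = (-1726 + 5*√2)²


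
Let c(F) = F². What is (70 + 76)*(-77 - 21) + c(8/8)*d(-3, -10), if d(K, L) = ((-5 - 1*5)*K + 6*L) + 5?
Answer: -14333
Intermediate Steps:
d(K, L) = 5 - 10*K + 6*L (d(K, L) = ((-5 - 5)*K + 6*L) + 5 = (-10*K + 6*L) + 5 = 5 - 10*K + 6*L)
(70 + 76)*(-77 - 21) + c(8/8)*d(-3, -10) = (70 + 76)*(-77 - 21) + (8/8)²*(5 - 10*(-3) + 6*(-10)) = 146*(-98) + (8*(⅛))²*(5 + 30 - 60) = -14308 + 1²*(-25) = -14308 + 1*(-25) = -14308 - 25 = -14333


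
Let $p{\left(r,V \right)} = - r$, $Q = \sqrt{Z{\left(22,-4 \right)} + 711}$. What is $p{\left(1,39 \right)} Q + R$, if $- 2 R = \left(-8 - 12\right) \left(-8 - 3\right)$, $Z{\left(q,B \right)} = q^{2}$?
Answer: $-110 - \sqrt{1195} \approx -144.57$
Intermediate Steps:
$Q = \sqrt{1195}$ ($Q = \sqrt{22^{2} + 711} = \sqrt{484 + 711} = \sqrt{1195} \approx 34.569$)
$R = -110$ ($R = - \frac{\left(-8 - 12\right) \left(-8 - 3\right)}{2} = - \frac{\left(-20\right) \left(-11\right)}{2} = \left(- \frac{1}{2}\right) 220 = -110$)
$p{\left(1,39 \right)} Q + R = \left(-1\right) 1 \sqrt{1195} - 110 = - \sqrt{1195} - 110 = -110 - \sqrt{1195}$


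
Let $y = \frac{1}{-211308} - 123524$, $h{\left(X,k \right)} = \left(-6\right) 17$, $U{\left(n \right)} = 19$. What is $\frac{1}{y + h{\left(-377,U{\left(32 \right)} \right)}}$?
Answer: $- \frac{211308}{26123162809} \approx -8.0889 \cdot 10^{-6}$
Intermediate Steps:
$h{\left(X,k \right)} = -102$
$y = - \frac{26101609393}{211308}$ ($y = - \frac{1}{211308} - 123524 = - \frac{26101609393}{211308} \approx -1.2352 \cdot 10^{5}$)
$\frac{1}{y + h{\left(-377,U{\left(32 \right)} \right)}} = \frac{1}{- \frac{26101609393}{211308} - 102} = \frac{1}{- \frac{26123162809}{211308}} = - \frac{211308}{26123162809}$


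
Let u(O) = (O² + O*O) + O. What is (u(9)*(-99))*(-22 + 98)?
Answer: -1286604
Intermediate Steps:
u(O) = O + 2*O² (u(O) = (O² + O²) + O = 2*O² + O = O + 2*O²)
(u(9)*(-99))*(-22 + 98) = ((9*(1 + 2*9))*(-99))*(-22 + 98) = ((9*(1 + 18))*(-99))*76 = ((9*19)*(-99))*76 = (171*(-99))*76 = -16929*76 = -1286604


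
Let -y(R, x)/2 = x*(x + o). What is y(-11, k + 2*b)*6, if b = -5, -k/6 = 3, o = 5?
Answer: -7728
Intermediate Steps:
k = -18 (k = -6*3 = -18)
y(R, x) = -2*x*(5 + x) (y(R, x) = -2*x*(x + 5) = -2*x*(5 + x))
y(-11, k + 2*b)*6 = -2*(-18 + 2*(-5))*(5 + (-18 + 2*(-5)))*6 = -2*(-18 - 10)*(5 + (-18 - 10))*6 = -2*(-28)*(5 - 28)*6 = -2*(-28)*(-23)*6 = -1288*6 = -7728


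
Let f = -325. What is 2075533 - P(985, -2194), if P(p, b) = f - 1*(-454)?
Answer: 2075404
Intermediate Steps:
P(p, b) = 129 (P(p, b) = -325 - 1*(-454) = -325 + 454 = 129)
2075533 - P(985, -2194) = 2075533 - 1*129 = 2075533 - 129 = 2075404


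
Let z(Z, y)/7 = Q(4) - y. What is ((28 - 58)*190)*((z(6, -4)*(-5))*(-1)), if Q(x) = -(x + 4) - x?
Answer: 1596000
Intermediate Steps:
Q(x) = -4 - 2*x (Q(x) = -(4 + x) - x = (-4 - x) - x = -4 - 2*x)
z(Z, y) = -84 - 7*y (z(Z, y) = 7*((-4 - 2*4) - y) = 7*((-4 - 8) - y) = 7*(-12 - y) = -84 - 7*y)
((28 - 58)*190)*((z(6, -4)*(-5))*(-1)) = ((28 - 58)*190)*(((-84 - 7*(-4))*(-5))*(-1)) = (-30*190)*(((-84 + 28)*(-5))*(-1)) = -5700*(-56*(-5))*(-1) = -1596000*(-1) = -5700*(-280) = 1596000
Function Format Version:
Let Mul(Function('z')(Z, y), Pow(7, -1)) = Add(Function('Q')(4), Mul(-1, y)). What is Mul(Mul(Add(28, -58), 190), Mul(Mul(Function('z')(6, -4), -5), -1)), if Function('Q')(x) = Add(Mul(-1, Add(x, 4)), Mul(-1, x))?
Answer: 1596000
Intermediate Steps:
Function('Q')(x) = Add(-4, Mul(-2, x)) (Function('Q')(x) = Add(Mul(-1, Add(4, x)), Mul(-1, x)) = Add(Add(-4, Mul(-1, x)), Mul(-1, x)) = Add(-4, Mul(-2, x)))
Function('z')(Z, y) = Add(-84, Mul(-7, y)) (Function('z')(Z, y) = Mul(7, Add(Add(-4, Mul(-2, 4)), Mul(-1, y))) = Mul(7, Add(Add(-4, -8), Mul(-1, y))) = Mul(7, Add(-12, Mul(-1, y))) = Add(-84, Mul(-7, y)))
Mul(Mul(Add(28, -58), 190), Mul(Mul(Function('z')(6, -4), -5), -1)) = Mul(Mul(Add(28, -58), 190), Mul(Mul(Add(-84, Mul(-7, -4)), -5), -1)) = Mul(Mul(-30, 190), Mul(Mul(Add(-84, 28), -5), -1)) = Mul(-5700, Mul(Mul(-56, -5), -1)) = Mul(-5700, Mul(280, -1)) = Mul(-5700, -280) = 1596000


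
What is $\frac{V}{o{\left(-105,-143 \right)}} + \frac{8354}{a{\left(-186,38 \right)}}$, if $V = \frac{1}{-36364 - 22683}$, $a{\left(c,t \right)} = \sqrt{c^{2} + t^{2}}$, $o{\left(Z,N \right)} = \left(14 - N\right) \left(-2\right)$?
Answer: $\frac{1}{18540758} + \frac{4177 \sqrt{9010}}{9010} \approx 44.005$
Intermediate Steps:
$o{\left(Z,N \right)} = -28 + 2 N$
$V = - \frac{1}{59047}$ ($V = \frac{1}{-59047} = - \frac{1}{59047} \approx -1.6936 \cdot 10^{-5}$)
$\frac{V}{o{\left(-105,-143 \right)}} + \frac{8354}{a{\left(-186,38 \right)}} = - \frac{1}{59047 \left(-28 + 2 \left(-143\right)\right)} + \frac{8354}{\sqrt{\left(-186\right)^{2} + 38^{2}}} = - \frac{1}{59047 \left(-28 - 286\right)} + \frac{8354}{\sqrt{34596 + 1444}} = - \frac{1}{59047 \left(-314\right)} + \frac{8354}{\sqrt{36040}} = \left(- \frac{1}{59047}\right) \left(- \frac{1}{314}\right) + \frac{8354}{2 \sqrt{9010}} = \frac{1}{18540758} + 8354 \frac{\sqrt{9010}}{18020} = \frac{1}{18540758} + \frac{4177 \sqrt{9010}}{9010}$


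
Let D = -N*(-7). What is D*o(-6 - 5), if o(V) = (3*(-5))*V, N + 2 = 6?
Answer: 4620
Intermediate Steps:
N = 4 (N = -2 + 6 = 4)
D = 28 (D = -1*4*(-7) = -4*(-7) = 28)
o(V) = -15*V
D*o(-6 - 5) = 28*(-15*(-6 - 5)) = 28*(-15*(-11)) = 28*165 = 4620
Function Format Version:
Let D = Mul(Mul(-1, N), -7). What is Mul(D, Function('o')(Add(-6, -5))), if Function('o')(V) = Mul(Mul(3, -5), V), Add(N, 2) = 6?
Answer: 4620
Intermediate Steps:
N = 4 (N = Add(-2, 6) = 4)
D = 28 (D = Mul(Mul(-1, 4), -7) = Mul(-4, -7) = 28)
Function('o')(V) = Mul(-15, V)
Mul(D, Function('o')(Add(-6, -5))) = Mul(28, Mul(-15, Add(-6, -5))) = Mul(28, Mul(-15, -11)) = Mul(28, 165) = 4620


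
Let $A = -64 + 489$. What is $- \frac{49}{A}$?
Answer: $- \frac{49}{425} \approx -0.11529$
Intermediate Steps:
$A = 425$
$- \frac{49}{A} = - \frac{49}{425}$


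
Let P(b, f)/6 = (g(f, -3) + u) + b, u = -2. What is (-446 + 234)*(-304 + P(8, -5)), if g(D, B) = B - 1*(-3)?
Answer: 56816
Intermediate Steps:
g(D, B) = 3 + B (g(D, B) = B + 3 = 3 + B)
P(b, f) = -12 + 6*b (P(b, f) = 6*(((3 - 3) - 2) + b) = 6*((0 - 2) + b) = 6*(-2 + b) = -12 + 6*b)
(-446 + 234)*(-304 + P(8, -5)) = (-446 + 234)*(-304 + (-12 + 6*8)) = -212*(-304 + (-12 + 48)) = -212*(-304 + 36) = -212*(-268) = 56816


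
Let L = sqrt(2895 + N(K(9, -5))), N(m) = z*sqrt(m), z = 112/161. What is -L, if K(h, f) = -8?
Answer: -sqrt(1531455 + 736*I*sqrt(2))/23 ≈ -53.805 - 0.018284*I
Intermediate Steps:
z = 16/23 (z = 112*(1/161) = 16/23 ≈ 0.69565)
N(m) = 16*sqrt(m)/23
L = sqrt(2895 + 32*I*sqrt(2)/23) (L = sqrt(2895 + 16*sqrt(-8)/23) = sqrt(2895 + 16*(2*I*sqrt(2))/23) = sqrt(2895 + 32*I*sqrt(2)/23) ≈ 53.805 + 0.0183*I)
-L = -sqrt(1531455 + 736*I*sqrt(2))/23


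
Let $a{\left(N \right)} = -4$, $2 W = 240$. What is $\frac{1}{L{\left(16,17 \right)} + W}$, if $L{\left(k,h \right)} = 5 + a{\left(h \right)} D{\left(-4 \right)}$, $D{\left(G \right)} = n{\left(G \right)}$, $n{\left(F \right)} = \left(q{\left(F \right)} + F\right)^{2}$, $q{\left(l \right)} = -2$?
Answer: $- \frac{1}{19} \approx -0.052632$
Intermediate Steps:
$W = 120$ ($W = \frac{1}{2} \cdot 240 = 120$)
$n{\left(F \right)} = \left(-2 + F\right)^{2}$
$D{\left(G \right)} = \left(-2 + G\right)^{2}$
$L{\left(k,h \right)} = -139$ ($L{\left(k,h \right)} = 5 - 4 \left(-2 - 4\right)^{2} = 5 - 4 \left(-6\right)^{2} = 5 - 144 = -139$)
$\frac{1}{L{\left(16,17 \right)} + W} = \frac{1}{-139 + 120} = \frac{1}{-19} = - \frac{1}{19}$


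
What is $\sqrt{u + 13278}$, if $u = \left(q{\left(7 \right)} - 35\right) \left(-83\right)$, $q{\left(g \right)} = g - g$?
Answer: $\sqrt{16183} \approx 127.21$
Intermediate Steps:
$q{\left(g \right)} = 0$
$u = 2905$ ($u = \left(0 - 35\right) \left(-83\right) = \left(-35\right) \left(-83\right) = 2905$)
$\sqrt{u + 13278} = \sqrt{2905 + 13278} = \sqrt{16183}$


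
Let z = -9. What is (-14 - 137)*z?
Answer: 1359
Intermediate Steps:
(-14 - 137)*z = (-14 - 137)*(-9) = -151*(-9) = 1359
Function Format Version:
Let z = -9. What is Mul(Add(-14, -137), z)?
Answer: 1359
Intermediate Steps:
Mul(Add(-14, -137), z) = Mul(Add(-14, -137), -9) = Mul(-151, -9) = 1359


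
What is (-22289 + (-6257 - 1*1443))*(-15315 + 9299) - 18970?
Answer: 180394854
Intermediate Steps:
(-22289 + (-6257 - 1*1443))*(-15315 + 9299) - 18970 = (-22289 + (-6257 - 1443))*(-6016) - 18970 = (-22289 - 7700)*(-6016) - 18970 = -29989*(-6016) - 18970 = 180413824 - 18970 = 180394854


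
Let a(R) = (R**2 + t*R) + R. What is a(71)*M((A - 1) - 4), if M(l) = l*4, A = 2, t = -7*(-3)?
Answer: -79236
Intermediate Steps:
t = 21
M(l) = 4*l
a(R) = R**2 + 22*R (a(R) = (R**2 + 21*R) + R = R**2 + 22*R)
a(71)*M((A - 1) - 4) = (71*(22 + 71))*(4*((2 - 1) - 4)) = (71*93)*(4*(1 - 4)) = 6603*(4*(-3)) = 6603*(-12) = -79236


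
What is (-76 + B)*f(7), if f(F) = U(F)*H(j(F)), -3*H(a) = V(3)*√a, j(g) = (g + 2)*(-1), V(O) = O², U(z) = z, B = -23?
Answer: 6237*I ≈ 6237.0*I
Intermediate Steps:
j(g) = -2 - g (j(g) = (2 + g)*(-1) = -2 - g)
H(a) = -3*√a (H(a) = -3²*√a/3 = -3*√a)
f(F) = -3*F*√(-2 - F) (f(F) = F*(-3*√(-2 - F)) = -3*F*√(-2 - F))
(-76 + B)*f(7) = (-76 - 23)*(-3*7*√(-2 - 1*7)) = -(-297)*7*√(-2 - 7) = -(-297)*7*√(-9) = -(-297)*7*3*I = -(-6237)*I = 6237*I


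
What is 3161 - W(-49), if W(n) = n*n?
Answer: 760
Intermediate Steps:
W(n) = n**2
3161 - W(-49) = 3161 - 1*(-49)**2 = 3161 - 1*2401 = 3161 - 2401 = 760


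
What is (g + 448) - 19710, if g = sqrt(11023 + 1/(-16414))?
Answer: -19262 + sqrt(2969809985694)/16414 ≈ -19157.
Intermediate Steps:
g = sqrt(2969809985694)/16414 (g = sqrt(11023 - 1/16414) = sqrt(180931521/16414) = sqrt(2969809985694)/16414 ≈ 104.99)
(g + 448) - 19710 = (sqrt(2969809985694)/16414 + 448) - 19710 = (448 + sqrt(2969809985694)/16414) - 19710 = -19262 + sqrt(2969809985694)/16414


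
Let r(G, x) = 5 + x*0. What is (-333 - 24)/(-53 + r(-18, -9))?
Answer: 119/16 ≈ 7.4375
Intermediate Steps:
r(G, x) = 5 (r(G, x) = 5 + 0 = 5)
(-333 - 24)/(-53 + r(-18, -9)) = (-333 - 24)/(-53 + 5) = -357/(-48) = -357*(-1/48) = 119/16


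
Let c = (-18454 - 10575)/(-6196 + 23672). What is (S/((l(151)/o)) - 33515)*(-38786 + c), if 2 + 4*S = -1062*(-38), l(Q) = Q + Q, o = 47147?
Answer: -631109738655950235/10555504 ≈ -5.9790e+10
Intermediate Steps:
l(Q) = 2*Q
S = 20177/2 (S = -½ + (-1062*(-38))/4 = -½ + (¼)*40356 = -½ + 10089 = 20177/2 ≈ 10089.)
c = -29029/17476 ≈ -1.6611
(S/((l(151)/o)) - 33515)*(-38786 + c) = (20177/(2*(((2*151)/47147))) - 33515)*(-38786 - 29029/17476) = (20177/(2*((302*(1/47147)))) - 33515)*(-677853165/17476) = (20177/(2*(302/47147)) - 33515)*(-677853165/17476) = ((20177/2)*(47147/302) - 33515)*(-677853165/17476) = (951285019/604 - 33515)*(-677853165/17476) = (931041959/604)*(-677853165/17476) = -631109738655950235/10555504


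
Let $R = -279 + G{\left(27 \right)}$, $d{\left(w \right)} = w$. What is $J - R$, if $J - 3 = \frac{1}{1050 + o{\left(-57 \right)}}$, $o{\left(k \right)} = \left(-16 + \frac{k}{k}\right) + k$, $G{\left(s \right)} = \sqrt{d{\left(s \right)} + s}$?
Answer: $\frac{275797}{978} - 3 \sqrt{6} \approx 274.65$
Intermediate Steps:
$G{\left(s \right)} = \sqrt{2} \sqrt{s}$ ($G{\left(s \right)} = \sqrt{s + s} = \sqrt{2 s} = \sqrt{2} \sqrt{s}$)
$o{\left(k \right)} = -15 + k$ ($o{\left(k \right)} = \left(-16 + 1\right) + k = -15 + k$)
$J = \frac{2935}{978}$ ($J = 3 + \frac{1}{1050 - 72} = 3 + \frac{1}{978} = \frac{2935}{978} \approx 3.001$)
$R = -279 + 3 \sqrt{6}$ ($R = -279 + \sqrt{2} \sqrt{27} = -279 + \sqrt{2} \cdot 3 \sqrt{3} = -279 + 3 \sqrt{6} \approx -271.65$)
$J - R = \frac{2935}{978} - \left(-279 + 3 \sqrt{6}\right) = \frac{2935}{978} + \left(279 - 3 \sqrt{6}\right) = \frac{275797}{978} - 3 \sqrt{6}$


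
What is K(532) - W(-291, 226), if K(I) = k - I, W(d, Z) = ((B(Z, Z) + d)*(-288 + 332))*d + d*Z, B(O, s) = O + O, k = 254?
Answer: 2126932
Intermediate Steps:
B(O, s) = 2*O
W(d, Z) = Z*d + d*(44*d + 88*Z) (W(d, Z) = ((2*Z + d)*(-288 + 332))*d + d*Z = ((d + 2*Z)*44)*d + Z*d = (44*d + 88*Z)*d + Z*d = d*(44*d + 88*Z) + Z*d = Z*d + d*(44*d + 88*Z))
K(I) = 254 - I
K(532) - W(-291, 226) = (254 - 1*532) - (-291)*(44*(-291) + 89*226) = (254 - 532) - (-291)*(-12804 + 20114) = -278 - (-291)*7310 = -278 - 1*(-2127210) = -278 + 2127210 = 2126932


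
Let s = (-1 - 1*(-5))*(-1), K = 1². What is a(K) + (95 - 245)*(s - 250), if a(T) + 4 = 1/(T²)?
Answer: 38097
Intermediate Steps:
K = 1
a(T) = -4 + T⁻² (a(T) = -4 + 1/(T²) = -4 + T⁻²)
s = -4 (s = (-1 + 5)*(-1) = 4*(-1) = -4)
a(K) + (95 - 245)*(s - 250) = (-4 + 1⁻²) + (95 - 245)*(-4 - 250) = (-4 + 1) - 150*(-254) = -3 + 38100 = 38097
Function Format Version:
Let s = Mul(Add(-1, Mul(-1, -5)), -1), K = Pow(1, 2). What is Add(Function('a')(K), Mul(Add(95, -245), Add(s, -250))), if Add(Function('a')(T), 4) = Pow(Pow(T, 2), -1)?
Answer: 38097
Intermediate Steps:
K = 1
Function('a')(T) = Add(-4, Pow(T, -2)) (Function('a')(T) = Add(-4, Pow(Pow(T, 2), -1)) = Add(-4, Pow(T, -2)))
s = -4 (s = Mul(Add(-1, 5), -1) = Mul(4, -1) = -4)
Add(Function('a')(K), Mul(Add(95, -245), Add(s, -250))) = Add(Add(-4, Pow(1, -2)), Mul(Add(95, -245), Add(-4, -250))) = Add(Add(-4, 1), Mul(-150, -254)) = Add(-3, 38100) = 38097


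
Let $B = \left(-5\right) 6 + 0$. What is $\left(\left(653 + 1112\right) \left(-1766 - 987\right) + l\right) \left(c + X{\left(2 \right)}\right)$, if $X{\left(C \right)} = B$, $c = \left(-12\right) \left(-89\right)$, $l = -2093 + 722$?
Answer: $-5045111808$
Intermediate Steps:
$l = -1371$
$c = 1068$
$B = -30$ ($B = -30 + 0 = -30$)
$X{\left(C \right)} = -30$
$\left(\left(653 + 1112\right) \left(-1766 - 987\right) + l\right) \left(c + X{\left(2 \right)}\right) = \left(\left(653 + 1112\right) \left(-1766 - 987\right) - 1371\right) \left(1068 - 30\right) = \left(1765 \left(-2753\right) - 1371\right) 1038 = \left(-4859045 - 1371\right) 1038 = \left(-4860416\right) 1038 = -5045111808$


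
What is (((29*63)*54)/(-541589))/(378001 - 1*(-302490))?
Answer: -14094/52649491457 ≈ -2.6769e-7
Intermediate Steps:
(((29*63)*54)/(-541589))/(378001 - 1*(-302490)) = ((1827*54)*(-1/541589))/(378001 + 302490) = (98658*(-1/541589))/680491 = -98658/541589*1/680491 = -14094/52649491457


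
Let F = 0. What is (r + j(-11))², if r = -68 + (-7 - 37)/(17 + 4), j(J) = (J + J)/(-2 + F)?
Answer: 1540081/441 ≈ 3492.2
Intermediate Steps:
j(J) = -J (j(J) = (J + J)/(-2 + 0) = (2*J)/(-2) = (2*J)*(-½) = -J)
r = -1472/21 (r = -68 - 44/21 = -1472/21 ≈ -70.095)
(r + j(-11))² = (-1472/21 - 1*(-11))² = (-1472/21 + 11)² = (-1241/21)² = 1540081/441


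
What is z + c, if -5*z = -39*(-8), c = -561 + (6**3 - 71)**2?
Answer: 102008/5 ≈ 20402.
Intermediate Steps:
c = 20464 (c = -561 + (216 - 71)**2 = -561 + 145**2 = -561 + 21025 = 20464)
z = -312/5 (z = -(-39)*(-8)/5 = -1/5*312 = -312/5 ≈ -62.400)
z + c = -312/5 + 20464 = 102008/5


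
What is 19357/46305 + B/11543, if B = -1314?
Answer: 23227583/76356945 ≈ 0.30420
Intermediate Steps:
19357/46305 + B/11543 = 19357/46305 - 1314/11543 = 23227583/76356945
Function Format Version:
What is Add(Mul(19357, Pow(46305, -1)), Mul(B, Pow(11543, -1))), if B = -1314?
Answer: Rational(23227583, 76356945) ≈ 0.30420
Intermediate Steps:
Add(Mul(19357, Pow(46305, -1)), Mul(B, Pow(11543, -1))) = Add(Mul(19357, Pow(46305, -1)), Mul(-1314, Pow(11543, -1))) = Add(Mul(19357, Rational(1, 46305)), Mul(-1314, Rational(1, 11543))) = Add(Rational(19357, 46305), Rational(-1314, 11543)) = Rational(23227583, 76356945)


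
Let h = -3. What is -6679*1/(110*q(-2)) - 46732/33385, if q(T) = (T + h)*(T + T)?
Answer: -5923433/1335400 ≈ -4.4357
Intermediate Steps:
q(T) = 2*T*(-3 + T) (q(T) = (T - 3)*(T + T) = (-3 + T)*(2*T) = 2*T*(-3 + T))
-6679*1/(110*q(-2)) - 46732/33385 = -6679*(-1/(440*(-3 - 2))) - 46732/33385 = -6679/(((2*(-2)*(-5))*(-5))*(-22)) - 46732*1/33385 = -6679/((20*(-5))*(-22)) - 46732/33385 = -6679/((-100*(-22))) - 46732/33385 = -6679/2200 - 46732/33385 = -5923433/1335400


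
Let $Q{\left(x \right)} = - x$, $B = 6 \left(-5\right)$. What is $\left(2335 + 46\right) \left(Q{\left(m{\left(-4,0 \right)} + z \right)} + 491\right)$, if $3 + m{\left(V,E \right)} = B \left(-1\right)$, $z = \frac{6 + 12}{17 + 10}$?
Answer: $\frac{3309590}{3} \approx 1.1032 \cdot 10^{6}$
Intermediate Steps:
$z = \frac{2}{3}$ ($z = \frac{18}{27} = 18 \cdot \frac{1}{27} = \frac{2}{3} \approx 0.66667$)
$B = -30$
$m{\left(V,E \right)} = 27$ ($m{\left(V,E \right)} = -3 - -30 = -3 + 30 = 27$)
$\left(2335 + 46\right) \left(Q{\left(m{\left(-4,0 \right)} + z \right)} + 491\right) = \left(2335 + 46\right) \left(- (27 + \frac{2}{3}) + 491\right) = 2381 \left(\left(-1\right) \frac{83}{3} + 491\right) = 2381 \left(- \frac{83}{3} + 491\right) = 2381 \cdot \frac{1390}{3} = \frac{3309590}{3}$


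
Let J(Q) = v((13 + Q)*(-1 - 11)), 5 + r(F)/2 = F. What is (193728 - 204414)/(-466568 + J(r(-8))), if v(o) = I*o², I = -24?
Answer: 5343/525316 ≈ 0.010171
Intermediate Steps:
r(F) = -10 + 2*F
v(o) = -24*o²
J(Q) = -24*(-156 - 12*Q)² (J(Q) = -24*(-1 - 11)²*(13 + Q)² = -24*144*(13 + Q)² = -24*(-156 - 12*Q)²)
(193728 - 204414)/(-466568 + J(r(-8))) = (193728 - 204414)/(-466568 - 3456*(13 + (-10 + 2*(-8)))²) = -10686/(-466568 - 3456*(13 + (-10 - 16))²) = -10686/(-466568 - 3456*(13 - 26)²) = -10686/(-466568 - 3456*(-13)²) = -10686/(-466568 - 3456*169) = -10686/(-466568 - 584064) = -10686/(-1050632) = -10686*(-1/1050632) = 5343/525316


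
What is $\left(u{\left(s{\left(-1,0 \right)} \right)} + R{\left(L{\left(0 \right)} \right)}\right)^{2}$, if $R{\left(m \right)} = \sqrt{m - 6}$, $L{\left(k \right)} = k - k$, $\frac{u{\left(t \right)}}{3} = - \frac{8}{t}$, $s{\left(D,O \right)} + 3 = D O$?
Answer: $\left(8 + i \sqrt{6}\right)^{2} \approx 58.0 + 39.192 i$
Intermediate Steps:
$s{\left(D,O \right)} = -3 + D O$
$u{\left(t \right)} = - \frac{24}{t}$ ($u{\left(t \right)} = 3 \left(- \frac{8}{t}\right) = - \frac{24}{t}$)
$L{\left(k \right)} = 0$
$R{\left(m \right)} = \sqrt{-6 + m}$
$\left(u{\left(s{\left(-1,0 \right)} \right)} + R{\left(L{\left(0 \right)} \right)}\right)^{2} = \left(- \frac{24}{-3 - 0} + \sqrt{-6 + 0}\right)^{2} = \left(- \frac{24}{-3 + 0} + \sqrt{-6}\right)^{2} = \left(- \frac{24}{-3} + i \sqrt{6}\right)^{2} = \left(\left(-24\right) \left(- \frac{1}{3}\right) + i \sqrt{6}\right)^{2} = \left(8 + i \sqrt{6}\right)^{2}$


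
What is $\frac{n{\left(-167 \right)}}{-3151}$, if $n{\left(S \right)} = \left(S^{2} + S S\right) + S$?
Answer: $- \frac{55611}{3151} \approx -17.649$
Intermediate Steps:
$n{\left(S \right)} = S + 2 S^{2}$ ($n{\left(S \right)} = \left(S^{2} + S^{2}\right) + S = 2 S^{2} + S = S + 2 S^{2}$)
$\frac{n{\left(-167 \right)}}{-3151} = \frac{\left(-167\right) \left(1 + 2 \left(-167\right)\right)}{-3151} = - 167 \left(1 - 334\right) \left(- \frac{1}{3151}\right) = \left(-167\right) \left(-333\right) \left(- \frac{1}{3151}\right) = 55611 \left(- \frac{1}{3151}\right) = - \frac{55611}{3151}$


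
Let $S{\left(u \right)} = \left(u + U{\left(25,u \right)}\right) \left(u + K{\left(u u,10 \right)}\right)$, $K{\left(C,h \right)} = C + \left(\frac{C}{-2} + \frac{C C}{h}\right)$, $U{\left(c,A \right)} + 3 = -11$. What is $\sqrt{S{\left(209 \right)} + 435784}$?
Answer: $8 \sqrt{581426809} \approx 1.929 \cdot 10^{5}$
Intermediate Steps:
$U{\left(c,A \right)} = -14$ ($U{\left(c,A \right)} = -3 - 11 = -14$)
$K{\left(C,h \right)} = \frac{C}{2} + \frac{C^{2}}{h}$ ($K{\left(C,h \right)} = C + \left(C \left(- \frac{1}{2}\right) + \frac{C^{2}}{h}\right) = C + \left(- \frac{C}{2} + \frac{C^{2}}{h}\right) = \frac{C}{2} + \frac{C^{2}}{h}$)
$S{\left(u \right)} = \left(-14 + u\right) \left(u + \frac{u^{2}}{2} + \frac{u^{4}}{10}\right)$ ($S{\left(u \right)} = \left(u - 14\right) \left(u + \left(\frac{u u}{2} + \frac{\left(u u\right)^{2}}{10}\right)\right) = \left(-14 + u\right) \left(u + \left(\frac{u^{2}}{2} + \left(u^{2}\right)^{2} \cdot \frac{1}{10}\right)\right) = \left(-14 + u\right) \left(u + \left(\frac{u^{2}}{2} + u^{4} \cdot \frac{1}{10}\right)\right) = \left(-14 + u\right) \left(u + \left(\frac{u^{2}}{2} + \frac{u^{4}}{10}\right)\right) = \left(-14 + u\right) \left(u + \frac{u^{2}}{2} + \frac{u^{4}}{10}\right)$)
$\sqrt{S{\left(209 \right)} + 435784} = \sqrt{\frac{1}{10} \cdot 209 \left(-140 - 12540 - 14 \cdot 209^{3} + 209^{2} \left(5 + 209^{2}\right)\right) + 435784} = \sqrt{\frac{1}{10} \cdot 209 \left(-140 - 12540 - 127810606 + 43681 \left(5 + 43681\right)\right) + 435784} = \sqrt{\frac{1}{10} \cdot 209 \left(-140 - 12540 - 127810606 + 43681 \cdot 43686\right) + 435784} = \sqrt{\frac{1}{10} \cdot 209 \left(-140 - 12540 - 127810606 + 1908248166\right) + 435784} = \sqrt{\frac{1}{10} \cdot 209 \cdot 1780424880 + 435784} = \sqrt{37210879992 + 435784} = \sqrt{37211315776} = 8 \sqrt{581426809}$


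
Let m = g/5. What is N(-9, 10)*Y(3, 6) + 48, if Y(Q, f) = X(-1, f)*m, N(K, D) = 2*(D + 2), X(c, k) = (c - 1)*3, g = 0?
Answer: 48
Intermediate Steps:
m = 0 (m = 0/5 = 0*(⅕) = 0)
X(c, k) = -3 + 3*c (X(c, k) = (-1 + c)*3 = -3 + 3*c)
N(K, D) = 4 + 2*D (N(K, D) = 2*(2 + D) = 4 + 2*D)
Y(Q, f) = 0 (Y(Q, f) = (-3 + 3*(-1))*0 = (-3 - 3)*0 = -6*0 = 0)
N(-9, 10)*Y(3, 6) + 48 = (4 + 2*10)*0 + 48 = (4 + 20)*0 + 48 = 24*0 + 48 = 0 + 48 = 48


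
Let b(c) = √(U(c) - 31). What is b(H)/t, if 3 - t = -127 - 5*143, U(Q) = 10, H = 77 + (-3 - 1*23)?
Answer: I*√21/845 ≈ 0.0054232*I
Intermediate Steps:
H = 51 (H = 77 + (-3 - 23) = 77 - 26 = 51)
t = 845 (t = 3 - (-127 - 5*143) = 3 - (-127 - 715) = 3 - 1*(-842) = 3 + 842 = 845)
b(c) = I*√21 (b(c) = √(10 - 31) = √(-21) = I*√21)
b(H)/t = (I*√21)/845 = (I*√21)*(1/845) = I*√21/845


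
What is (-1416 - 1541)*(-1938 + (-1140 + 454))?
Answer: 7759168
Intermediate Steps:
(-1416 - 1541)*(-1938 + (-1140 + 454)) = -2957*(-1938 - 686) = -2957*(-2624) = 7759168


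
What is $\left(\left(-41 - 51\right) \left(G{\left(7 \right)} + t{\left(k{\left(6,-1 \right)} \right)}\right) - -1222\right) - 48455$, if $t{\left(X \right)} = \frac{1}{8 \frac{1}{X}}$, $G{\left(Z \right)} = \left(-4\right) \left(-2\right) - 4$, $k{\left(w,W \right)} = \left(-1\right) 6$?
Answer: $-47532$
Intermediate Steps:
$k{\left(w,W \right)} = -6$
$G{\left(Z \right)} = 4$ ($G{\left(Z \right)} = 8 - 4 = 4$)
$t{\left(X \right)} = \frac{X}{8}$
$\left(\left(-41 - 51\right) \left(G{\left(7 \right)} + t{\left(k{\left(6,-1 \right)} \right)}\right) - -1222\right) - 48455 = \left(\left(-41 - 51\right) \left(4 + \frac{1}{8} \left(-6\right)\right) - -1222\right) - 48455 = \left(- 92 \left(4 - \frac{3}{4}\right) + 1222\right) - 48455 = \left(\left(-92\right) \frac{13}{4} + 1222\right) - 48455 = \left(-299 + 1222\right) - 48455 = 923 - 48455 = -47532$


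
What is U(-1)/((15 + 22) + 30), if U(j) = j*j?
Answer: 1/67 ≈ 0.014925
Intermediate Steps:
U(j) = j²
U(-1)/((15 + 22) + 30) = (-1)²/((15 + 22) + 30) = 1/(37 + 30) = 1/67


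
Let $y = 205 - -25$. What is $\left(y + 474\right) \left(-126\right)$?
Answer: $-88704$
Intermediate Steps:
$y = 230$ ($y = 205 + 25 = 230$)
$\left(y + 474\right) \left(-126\right) = \left(230 + 474\right) \left(-126\right) = 704 \left(-126\right) = -88704$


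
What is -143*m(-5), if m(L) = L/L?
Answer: -143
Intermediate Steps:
m(L) = 1
-143*m(-5) = -143*1 = -143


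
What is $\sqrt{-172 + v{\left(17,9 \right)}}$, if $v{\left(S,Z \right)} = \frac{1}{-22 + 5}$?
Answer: $\frac{15 i \sqrt{221}}{17} \approx 13.117 i$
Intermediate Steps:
$v{\left(S,Z \right)} = - \frac{1}{17}$ ($v{\left(S,Z \right)} = \frac{1}{-17} = - \frac{1}{17}$)
$\sqrt{-172 + v{\left(17,9 \right)}} = \sqrt{-172 - \frac{1}{17}} = \sqrt{- \frac{2925}{17}} = \frac{15 i \sqrt{221}}{17}$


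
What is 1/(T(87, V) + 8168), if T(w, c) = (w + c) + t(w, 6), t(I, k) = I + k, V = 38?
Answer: 1/8386 ≈ 0.00011925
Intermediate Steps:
T(w, c) = 6 + c + 2*w (T(w, c) = (w + c) + (w + 6) = (c + w) + (6 + w) = 6 + c + 2*w)
1/(T(87, V) + 8168) = 1/((6 + 38 + 2*87) + 8168) = 1/((6 + 38 + 174) + 8168) = 1/(218 + 8168) = 1/8386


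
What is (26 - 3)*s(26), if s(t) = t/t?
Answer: 23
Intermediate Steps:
s(t) = 1
(26 - 3)*s(26) = (26 - 3)*1 = 23*1 = 23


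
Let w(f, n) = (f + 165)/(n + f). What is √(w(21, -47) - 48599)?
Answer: 2*I*√2053610/13 ≈ 220.47*I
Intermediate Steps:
w(f, n) = (165 + f)/(f + n)
√(w(21, -47) - 48599) = √((165 + 21)/(21 - 47) - 48599) = √(186/(-26) - 48599) = √(-1/26*186 - 48599) = √(-93/13 - 48599) = √(-631880/13) = 2*I*√2053610/13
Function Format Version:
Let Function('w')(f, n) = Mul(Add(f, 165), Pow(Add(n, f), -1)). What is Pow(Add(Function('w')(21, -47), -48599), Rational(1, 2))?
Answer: Mul(Rational(2, 13), I, Pow(2053610, Rational(1, 2))) ≈ Mul(220.47, I)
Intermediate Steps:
Function('w')(f, n) = Mul(Pow(Add(f, n), -1), Add(165, f)) (Function('w')(f, n) = Mul(Add(165, f), Pow(Add(f, n), -1)) = Mul(Pow(Add(f, n), -1), Add(165, f)))
Pow(Add(Function('w')(21, -47), -48599), Rational(1, 2)) = Pow(Add(Mul(Pow(Add(21, -47), -1), Add(165, 21)), -48599), Rational(1, 2)) = Pow(Add(Mul(Pow(-26, -1), 186), -48599), Rational(1, 2)) = Pow(Add(Mul(Rational(-1, 26), 186), -48599), Rational(1, 2)) = Pow(Add(Rational(-93, 13), -48599), Rational(1, 2)) = Pow(Rational(-631880, 13), Rational(1, 2)) = Mul(Rational(2, 13), I, Pow(2053610, Rational(1, 2)))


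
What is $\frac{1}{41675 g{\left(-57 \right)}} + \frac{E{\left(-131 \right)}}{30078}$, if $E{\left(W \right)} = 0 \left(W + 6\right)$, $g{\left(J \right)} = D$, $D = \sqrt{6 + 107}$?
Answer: $\frac{\sqrt{113}}{4709275} \approx 2.2573 \cdot 10^{-6}$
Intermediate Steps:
$D = \sqrt{113} \approx 10.63$
$g{\left(J \right)} = \sqrt{113}$
$E{\left(W \right)} = 0$ ($E{\left(W \right)} = 0 \left(6 + W\right) = 0$)
$\frac{1}{41675 g{\left(-57 \right)}} + \frac{E{\left(-131 \right)}}{30078} = \frac{1}{41675 \sqrt{113}} + \frac{0}{30078} = \frac{\frac{1}{113} \sqrt{113}}{41675} + 0 \cdot \frac{1}{30078} = \frac{\sqrt{113}}{4709275} + 0 = \frac{\sqrt{113}}{4709275}$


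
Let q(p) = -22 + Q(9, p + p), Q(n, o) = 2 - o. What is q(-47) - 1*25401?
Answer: -25327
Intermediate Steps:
q(p) = -20 - 2*p (q(p) = -22 + (2 - (p + p)) = -22 + (2 - 2*p) = -20 - 2*p)
q(-47) - 1*25401 = (-20 - 2*(-47)) - 1*25401 = (-20 + 94) - 25401 = 74 - 25401 = -25327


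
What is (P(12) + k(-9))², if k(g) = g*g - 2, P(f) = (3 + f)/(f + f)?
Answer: 405769/64 ≈ 6340.1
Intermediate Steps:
P(f) = (3 + f)/(2*f) (P(f) = (3 + f)/((2*f)) = (3 + f)*(1/(2*f)) = (3 + f)/(2*f))
k(g) = -2 + g² (k(g) = g² - 2 = -2 + g²)
(P(12) + k(-9))² = ((½)*(3 + 12)/12 + (-2 + (-9)²))² = ((½)*(1/12)*15 + (-2 + 81))² = (5/8 + 79)² = (637/8)² = 405769/64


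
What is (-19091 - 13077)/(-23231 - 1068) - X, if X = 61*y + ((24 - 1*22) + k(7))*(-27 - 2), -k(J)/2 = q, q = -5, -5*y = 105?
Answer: 39615239/24299 ≈ 1630.3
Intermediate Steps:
y = -21 (y = -⅕*105 = -21)
k(J) = 10 (k(J) = -2*(-5) = 10)
X = -1629 (X = 61*(-21) + ((24 - 1*22) + 10)*(-27 - 2) = -1281 + ((24 - 22) + 10)*(-29) = -1281 + (2 + 10)*(-29) = -1281 + 12*(-29) = -1281 - 348 = -1629)
(-19091 - 13077)/(-23231 - 1068) - X = (-19091 - 13077)/(-23231 - 1068) - 1*(-1629) = -32168/(-24299) + 1629 = -32168*(-1/24299) + 1629 = 32168/24299 + 1629 = 39615239/24299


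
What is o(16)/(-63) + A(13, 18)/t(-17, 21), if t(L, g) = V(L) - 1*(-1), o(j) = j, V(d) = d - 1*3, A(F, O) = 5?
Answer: -619/1197 ≈ -0.51713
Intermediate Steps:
V(d) = -3 + d (V(d) = d - 3 = -3 + d)
t(L, g) = -2 + L (t(L, g) = (-3 + L) - 1*(-1) = (-3 + L) + 1 = -2 + L)
o(16)/(-63) + A(13, 18)/t(-17, 21) = 16/(-63) + 5/(-2 - 17) = 16*(-1/63) + 5/(-19) = -16/63 + 5*(-1/19) = -16/63 - 5/19 = -619/1197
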